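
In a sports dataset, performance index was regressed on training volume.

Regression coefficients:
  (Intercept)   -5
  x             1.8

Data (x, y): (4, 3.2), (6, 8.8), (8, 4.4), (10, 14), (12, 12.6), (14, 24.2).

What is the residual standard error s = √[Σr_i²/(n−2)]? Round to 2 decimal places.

s = 4.12

x=4: ŷ = -5 + 1.8·4 = 2.2; r = 3.2 − 2.2 = 1
x=6: ŷ = -5 + 1.8·6 = 5.8; r = 8.8 − 5.8 = 3
x=8: ŷ = -5 + 1.8·8 = 9.4; r = 4.4 − 9.4 = -5
x=10: ŷ = -5 + 1.8·10 = 13; r = 14 − 13 = 1
x=12: ŷ = -5 + 1.8·12 = 16.6; r = 12.6 − 16.6 = -4
x=14: ŷ = -5 + 1.8·14 = 20.2; r = 24.2 − 20.2 = 4
SSE = 1 + 9 + 25 + 1 + 16 + 16 = 68
s = √(68/4) = √17 ≈ 4.12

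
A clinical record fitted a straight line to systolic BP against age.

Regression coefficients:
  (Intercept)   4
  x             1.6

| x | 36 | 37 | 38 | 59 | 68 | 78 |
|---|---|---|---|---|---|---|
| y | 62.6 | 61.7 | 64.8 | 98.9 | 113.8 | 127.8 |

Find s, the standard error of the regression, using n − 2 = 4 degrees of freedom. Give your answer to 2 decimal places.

x=36: ŷ = 4 + 1.6·36 = 61.6; r = 62.6 − 61.6 = 1
x=37: ŷ = 4 + 1.6·37 = 63.2; r = 61.7 − 63.2 = -1.5
x=38: ŷ = 4 + 1.6·38 = 64.8; r = 64.8 − 64.8 = 0
x=59: ŷ = 4 + 1.6·59 = 98.4; r = 98.9 − 98.4 = 0.5
x=68: ŷ = 4 + 1.6·68 = 112.8; r = 113.8 − 112.8 = 1
x=78: ŷ = 4 + 1.6·78 = 128.8; r = 127.8 − 128.8 = -1
SSE = 1 + 2.25 + 0 + 0.25 + 1 + 1 = 5.5
s = √(5.5/4) = √1.375 ≈ 1.17

s = 1.17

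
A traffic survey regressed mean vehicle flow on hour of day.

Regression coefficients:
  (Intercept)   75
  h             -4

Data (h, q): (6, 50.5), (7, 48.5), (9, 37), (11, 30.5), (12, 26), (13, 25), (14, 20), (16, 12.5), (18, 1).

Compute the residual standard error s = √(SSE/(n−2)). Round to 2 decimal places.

s = 1.65

h=6: ŷ = 75 − 4·6 = 51; r = 50.5 − 51 = -0.5
h=7: ŷ = 75 − 4·7 = 47; r = 48.5 − 47 = 1.5
h=9: ŷ = 75 − 4·9 = 39; r = 37 − 39 = -2
h=11: ŷ = 75 − 4·11 = 31; r = 30.5 − 31 = -0.5
h=12: ŷ = 75 − 4·12 = 27; r = 26 − 27 = -1
h=13: ŷ = 75 − 4·13 = 23; r = 25 − 23 = 2
h=14: ŷ = 75 − 4·14 = 19; r = 20 − 19 = 1
h=16: ŷ = 75 − 4·16 = 11; r = 12.5 − 11 = 1.5
h=18: ŷ = 75 − 4·18 = 3; r = 1 − 3 = -2
SSE = 0.25 + 2.25 + 4 + 0.25 + 1 + 4 + 1 + 2.25 + 4 = 19
s = √(19/7) = √2.71429 ≈ 1.65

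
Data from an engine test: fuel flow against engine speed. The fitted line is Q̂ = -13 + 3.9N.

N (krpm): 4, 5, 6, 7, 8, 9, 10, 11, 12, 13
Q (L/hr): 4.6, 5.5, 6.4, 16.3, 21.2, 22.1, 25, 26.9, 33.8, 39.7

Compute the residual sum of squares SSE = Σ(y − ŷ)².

N=4: Q̂ = -13 + 3.9·4 = 2.6; e = 4.6 − 2.6 = 2
N=5: Q̂ = -13 + 3.9·5 = 6.5; e = 5.5 − 6.5 = -1
N=6: Q̂ = -13 + 3.9·6 = 10.4; e = 6.4 − 10.4 = -4
N=7: Q̂ = -13 + 3.9·7 = 14.3; e = 16.3 − 14.3 = 2
N=8: Q̂ = -13 + 3.9·8 = 18.2; e = 21.2 − 18.2 = 3
N=9: Q̂ = -13 + 3.9·9 = 22.1; e = 22.1 − 22.1 = 0
N=10: Q̂ = -13 + 3.9·10 = 26; e = 25 − 26 = -1
N=11: Q̂ = -13 + 3.9·11 = 29.9; e = 26.9 − 29.9 = -3
N=12: Q̂ = -13 + 3.9·12 = 33.8; e = 33.8 − 33.8 = 0
N=13: Q̂ = -13 + 3.9·13 = 37.7; e = 39.7 − 37.7 = 2
SSE = 4 + 1 + 16 + 4 + 9 + 0 + 1 + 9 + 0 + 4 = 48

SSE = 48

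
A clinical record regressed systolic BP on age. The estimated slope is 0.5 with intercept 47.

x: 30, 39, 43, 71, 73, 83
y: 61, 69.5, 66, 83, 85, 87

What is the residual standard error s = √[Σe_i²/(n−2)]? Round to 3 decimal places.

x=30: ŷ = 47 + 0.5·30 = 62; e = 61 − 62 = -1
x=39: ŷ = 47 + 0.5·39 = 66.5; e = 69.5 − 66.5 = 3
x=43: ŷ = 47 + 0.5·43 = 68.5; e = 66 − 68.5 = -2.5
x=71: ŷ = 47 + 0.5·71 = 82.5; e = 83 − 82.5 = 0.5
x=73: ŷ = 47 + 0.5·73 = 83.5; e = 85 − 83.5 = 1.5
x=83: ŷ = 47 + 0.5·83 = 88.5; e = 87 − 88.5 = -1.5
SSE = 1 + 9 + 6.25 + 0.25 + 2.25 + 2.25 = 21
s = √(21/4) = √5.25 ≈ 2.291

s = 2.291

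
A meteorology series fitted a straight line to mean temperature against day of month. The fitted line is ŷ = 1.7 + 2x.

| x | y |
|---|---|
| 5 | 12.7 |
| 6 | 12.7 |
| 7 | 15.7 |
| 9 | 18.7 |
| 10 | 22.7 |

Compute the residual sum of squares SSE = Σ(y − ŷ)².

x=5: ŷ = 1.7 + 2·5 = 11.7; r = 12.7 − 11.7 = 1
x=6: ŷ = 1.7 + 2·6 = 13.7; r = 12.7 − 13.7 = -1
x=7: ŷ = 1.7 + 2·7 = 15.7; r = 15.7 − 15.7 = 0
x=9: ŷ = 1.7 + 2·9 = 19.7; r = 18.7 − 19.7 = -1
x=10: ŷ = 1.7 + 2·10 = 21.7; r = 22.7 − 21.7 = 1
SSE = 1 + 1 + 0 + 1 + 1 = 4

SSE = 4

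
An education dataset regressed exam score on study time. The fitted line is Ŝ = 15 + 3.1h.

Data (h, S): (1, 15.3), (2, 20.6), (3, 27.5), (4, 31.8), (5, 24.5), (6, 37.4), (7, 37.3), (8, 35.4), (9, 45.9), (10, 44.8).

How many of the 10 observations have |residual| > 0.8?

8

h=1: Ŝ = 15 + 3.1·1 = 18.1; e = 15.3 − 18.1 = -2.8
h=2: Ŝ = 15 + 3.1·2 = 21.2; e = 20.6 − 21.2 = -0.6
h=3: Ŝ = 15 + 3.1·3 = 24.3; e = 27.5 − 24.3 = 3.2
h=4: Ŝ = 15 + 3.1·4 = 27.4; e = 31.8 − 27.4 = 4.4
h=5: Ŝ = 15 + 3.1·5 = 30.5; e = 24.5 − 30.5 = -6
h=6: Ŝ = 15 + 3.1·6 = 33.6; e = 37.4 − 33.6 = 3.8
h=7: Ŝ = 15 + 3.1·7 = 36.7; e = 37.3 − 36.7 = 0.6
h=8: Ŝ = 15 + 3.1·8 = 39.8; e = 35.4 − 39.8 = -4.4
h=9: Ŝ = 15 + 3.1·9 = 42.9; e = 45.9 − 42.9 = 3
h=10: Ŝ = 15 + 3.1·10 = 46; e = 44.8 − 46 = -1.2
|e| > 0.8: h=1 (|e|=2.8), h=3 (|e|=3.2), h=4 (|e|=4.4), h=5 (|e|=6), h=6 (|e|=3.8), h=8 (|e|=4.4), h=9 (|e|=3), h=10 (|e|=1.2) → 8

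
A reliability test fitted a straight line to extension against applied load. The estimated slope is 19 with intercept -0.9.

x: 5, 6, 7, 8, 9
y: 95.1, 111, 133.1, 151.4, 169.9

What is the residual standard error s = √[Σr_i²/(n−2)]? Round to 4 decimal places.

s = 1.4765

x=5: ŷ = -0.9 + 19·5 = 94.1; r = 95.1 − 94.1 = 1
x=6: ŷ = -0.9 + 19·6 = 113.1; r = 111 − 113.1 = -2.1
x=7: ŷ = -0.9 + 19·7 = 132.1; r = 133.1 − 132.1 = 1
x=8: ŷ = -0.9 + 19·8 = 151.1; r = 151.4 − 151.1 = 0.3
x=9: ŷ = -0.9 + 19·9 = 170.1; r = 169.9 − 170.1 = -0.2
SSE = 1 + 4.41 + 1 + 0.09 + 0.04 = 6.54
s = √(6.54/3) = √2.18 ≈ 1.4765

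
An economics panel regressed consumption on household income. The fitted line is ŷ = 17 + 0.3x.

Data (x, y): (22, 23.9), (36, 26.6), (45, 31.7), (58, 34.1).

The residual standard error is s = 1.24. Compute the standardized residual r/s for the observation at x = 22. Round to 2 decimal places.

0.24

ŷ = 17 + 0.3·22 = 23.6
r = 23.9 − 23.6 = 0.3
r/s = 0.3 / 1.24 = 0.24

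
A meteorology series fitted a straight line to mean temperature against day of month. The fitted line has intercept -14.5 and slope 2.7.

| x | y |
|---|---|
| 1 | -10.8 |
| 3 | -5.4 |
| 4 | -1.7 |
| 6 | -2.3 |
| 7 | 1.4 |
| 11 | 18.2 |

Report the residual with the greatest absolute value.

x=1: ŷ = -14.5 + 2.7·1 = -11.8; e = -10.8 − (-11.8) = 1
x=3: ŷ = -14.5 + 2.7·3 = -6.4; e = -5.4 − (-6.4) = 1
x=4: ŷ = -14.5 + 2.7·4 = -3.7; e = -1.7 − (-3.7) = 2
x=6: ŷ = -14.5 + 2.7·6 = 1.7; e = -2.3 − 1.7 = -4
x=7: ŷ = -14.5 + 2.7·7 = 4.4; e = 1.4 − 4.4 = -3
x=11: ŷ = -14.5 + 2.7·11 = 15.2; e = 18.2 − 15.2 = 3
Largest |e| is 4 at x = 6, residual -4.

e = -4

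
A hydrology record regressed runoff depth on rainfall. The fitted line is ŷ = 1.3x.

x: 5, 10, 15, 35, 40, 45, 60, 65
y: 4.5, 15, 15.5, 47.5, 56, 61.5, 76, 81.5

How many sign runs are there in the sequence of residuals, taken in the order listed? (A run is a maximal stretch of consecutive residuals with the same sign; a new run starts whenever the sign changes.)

5 runs

x=5: ŷ = 1.3·5 = 6.5; e = 4.5 − 6.5 = -2
x=10: ŷ = 1.3·10 = 13; e = 15 − 13 = 2
x=15: ŷ = 1.3·15 = 19.5; e = 15.5 − 19.5 = -4
x=35: ŷ = 1.3·35 = 45.5; e = 47.5 − 45.5 = 2
x=40: ŷ = 1.3·40 = 52; e = 56 − 52 = 4
x=45: ŷ = 1.3·45 = 58.5; e = 61.5 − 58.5 = 3
x=60: ŷ = 1.3·60 = 78; e = 76 − 78 = -2
x=65: ŷ = 1.3·65 = 84.5; e = 81.5 − 84.5 = -3
Signs: − + − + + + − −
Runs: −×1, +×1, −×1, +×3, −×2 → 5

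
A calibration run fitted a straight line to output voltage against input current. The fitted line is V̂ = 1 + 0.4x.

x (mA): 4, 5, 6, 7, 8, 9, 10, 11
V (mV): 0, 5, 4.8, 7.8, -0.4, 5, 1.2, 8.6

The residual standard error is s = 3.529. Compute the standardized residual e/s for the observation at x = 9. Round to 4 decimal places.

0.1133

V̂ = 1 + 0.4·9 = 4.6
e = 5 − 4.6 = 0.4
e/s = 0.4 / 3.529 = 0.1133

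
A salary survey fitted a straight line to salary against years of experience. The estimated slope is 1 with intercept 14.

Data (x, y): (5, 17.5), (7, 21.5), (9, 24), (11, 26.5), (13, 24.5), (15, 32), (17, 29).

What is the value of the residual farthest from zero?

x=5: ŷ = 14 + 5 = 19; e = 17.5 − 19 = -1.5
x=7: ŷ = 14 + 7 = 21; e = 21.5 − 21 = 0.5
x=9: ŷ = 14 + 9 = 23; e = 24 − 23 = 1
x=11: ŷ = 14 + 11 = 25; e = 26.5 − 25 = 1.5
x=13: ŷ = 14 + 13 = 27; e = 24.5 − 27 = -2.5
x=15: ŷ = 14 + 15 = 29; e = 32 − 29 = 3
x=17: ŷ = 14 + 17 = 31; e = 29 − 31 = -2
Largest |e| is 3 at x = 15, residual 3.

e = 3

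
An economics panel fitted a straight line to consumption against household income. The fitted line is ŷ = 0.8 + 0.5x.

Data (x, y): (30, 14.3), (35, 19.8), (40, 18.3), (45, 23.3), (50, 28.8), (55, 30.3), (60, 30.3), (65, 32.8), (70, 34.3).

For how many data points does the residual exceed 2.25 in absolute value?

x=30: ŷ = 0.8 + 0.5·30 = 15.8; e = 14.3 − 15.8 = -1.5
x=35: ŷ = 0.8 + 0.5·35 = 18.3; e = 19.8 − 18.3 = 1.5
x=40: ŷ = 0.8 + 0.5·40 = 20.8; e = 18.3 − 20.8 = -2.5
x=45: ŷ = 0.8 + 0.5·45 = 23.3; e = 23.3 − 23.3 = 0
x=50: ŷ = 0.8 + 0.5·50 = 25.8; e = 28.8 − 25.8 = 3
x=55: ŷ = 0.8 + 0.5·55 = 28.3; e = 30.3 − 28.3 = 2
x=60: ŷ = 0.8 + 0.5·60 = 30.8; e = 30.3 − 30.8 = -0.5
x=65: ŷ = 0.8 + 0.5·65 = 33.3; e = 32.8 − 33.3 = -0.5
x=70: ŷ = 0.8 + 0.5·70 = 35.8; e = 34.3 − 35.8 = -1.5
|e| > 2.25: x=40 (|e|=2.5), x=50 (|e|=3) → 2

2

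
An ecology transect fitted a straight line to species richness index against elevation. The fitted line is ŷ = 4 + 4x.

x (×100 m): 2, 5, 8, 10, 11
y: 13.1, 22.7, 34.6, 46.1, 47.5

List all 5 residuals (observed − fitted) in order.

x=2: ŷ = 4 + 4·2 = 12; e = 13.1 − 12 = 1.1
x=5: ŷ = 4 + 4·5 = 24; e = 22.7 − 24 = -1.3
x=8: ŷ = 4 + 4·8 = 36; e = 34.6 − 36 = -1.4
x=10: ŷ = 4 + 4·10 = 44; e = 46.1 − 44 = 2.1
x=11: ŷ = 4 + 4·11 = 48; e = 47.5 − 48 = -0.5

1.1, -1.3, -1.4, 2.1, -0.5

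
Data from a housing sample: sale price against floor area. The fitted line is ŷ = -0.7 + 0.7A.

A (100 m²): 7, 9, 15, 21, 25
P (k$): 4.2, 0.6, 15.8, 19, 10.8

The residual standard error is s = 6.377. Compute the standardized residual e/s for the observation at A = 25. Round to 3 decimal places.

-0.941

ŷ = -0.7 + 0.7·25 = 16.8
e = 10.8 − 16.8 = -6
e/s = -6 / 6.377 = -0.941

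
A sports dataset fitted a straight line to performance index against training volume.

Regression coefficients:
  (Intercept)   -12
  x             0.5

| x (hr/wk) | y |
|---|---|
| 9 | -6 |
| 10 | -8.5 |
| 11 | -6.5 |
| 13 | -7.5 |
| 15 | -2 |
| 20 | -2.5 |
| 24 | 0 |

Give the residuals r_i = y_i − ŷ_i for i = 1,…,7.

1.5, -1.5, 0, -2, 2.5, -0.5, 0

x=9: ŷ = -12 + 0.5·9 = -7.5; r = -6 − (-7.5) = 1.5
x=10: ŷ = -12 + 0.5·10 = -7; r = -8.5 − (-7) = -1.5
x=11: ŷ = -12 + 0.5·11 = -6.5; r = -6.5 − (-6.5) = 0
x=13: ŷ = -12 + 0.5·13 = -5.5; r = -7.5 − (-5.5) = -2
x=15: ŷ = -12 + 0.5·15 = -4.5; r = -2 − (-4.5) = 2.5
x=20: ŷ = -12 + 0.5·20 = -2; r = -2.5 − (-2) = -0.5
x=24: ŷ = -12 + 0.5·24 = 0; r = 0 − 0 = 0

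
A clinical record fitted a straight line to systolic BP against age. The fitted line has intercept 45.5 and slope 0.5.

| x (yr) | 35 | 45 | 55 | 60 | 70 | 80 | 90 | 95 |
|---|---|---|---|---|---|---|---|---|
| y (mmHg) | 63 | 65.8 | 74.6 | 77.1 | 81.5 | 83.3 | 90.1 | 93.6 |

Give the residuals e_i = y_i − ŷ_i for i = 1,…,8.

0, -2.2, 1.6, 1.6, 1, -2.2, -0.4, 0.6

x=35: ŷ = 45.5 + 0.5·35 = 63; e = 63 − 63 = 0
x=45: ŷ = 45.5 + 0.5·45 = 68; e = 65.8 − 68 = -2.2
x=55: ŷ = 45.5 + 0.5·55 = 73; e = 74.6 − 73 = 1.6
x=60: ŷ = 45.5 + 0.5·60 = 75.5; e = 77.1 − 75.5 = 1.6
x=70: ŷ = 45.5 + 0.5·70 = 80.5; e = 81.5 − 80.5 = 1
x=80: ŷ = 45.5 + 0.5·80 = 85.5; e = 83.3 − 85.5 = -2.2
x=90: ŷ = 45.5 + 0.5·90 = 90.5; e = 90.1 − 90.5 = -0.4
x=95: ŷ = 45.5 + 0.5·95 = 93; e = 93.6 − 93 = 0.6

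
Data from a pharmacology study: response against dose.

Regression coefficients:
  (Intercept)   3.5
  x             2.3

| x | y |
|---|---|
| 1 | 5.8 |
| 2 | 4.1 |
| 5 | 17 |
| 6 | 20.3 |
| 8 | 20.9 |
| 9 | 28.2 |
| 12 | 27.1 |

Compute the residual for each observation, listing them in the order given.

x=1: ŷ = 3.5 + 2.3·1 = 5.8; e = 5.8 − 5.8 = 0
x=2: ŷ = 3.5 + 2.3·2 = 8.1; e = 4.1 − 8.1 = -4
x=5: ŷ = 3.5 + 2.3·5 = 15; e = 17 − 15 = 2
x=6: ŷ = 3.5 + 2.3·6 = 17.3; e = 20.3 − 17.3 = 3
x=8: ŷ = 3.5 + 2.3·8 = 21.9; e = 20.9 − 21.9 = -1
x=9: ŷ = 3.5 + 2.3·9 = 24.2; e = 28.2 − 24.2 = 4
x=12: ŷ = 3.5 + 2.3·12 = 31.1; e = 27.1 − 31.1 = -4

0, -4, 2, 3, -1, 4, -4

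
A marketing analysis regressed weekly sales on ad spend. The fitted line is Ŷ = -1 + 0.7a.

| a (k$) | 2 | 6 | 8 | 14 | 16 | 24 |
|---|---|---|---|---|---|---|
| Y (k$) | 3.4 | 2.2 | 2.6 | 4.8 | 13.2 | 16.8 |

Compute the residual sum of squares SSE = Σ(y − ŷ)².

SSE = 40

a=2: Ŷ = -1 + 0.7·2 = 0.4; r = 3.4 − 0.4 = 3
a=6: Ŷ = -1 + 0.7·6 = 3.2; r = 2.2 − 3.2 = -1
a=8: Ŷ = -1 + 0.7·8 = 4.6; r = 2.6 − 4.6 = -2
a=14: Ŷ = -1 + 0.7·14 = 8.8; r = 4.8 − 8.8 = -4
a=16: Ŷ = -1 + 0.7·16 = 10.2; r = 13.2 − 10.2 = 3
a=24: Ŷ = -1 + 0.7·24 = 15.8; r = 16.8 − 15.8 = 1
SSE = 9 + 1 + 4 + 16 + 9 + 1 = 40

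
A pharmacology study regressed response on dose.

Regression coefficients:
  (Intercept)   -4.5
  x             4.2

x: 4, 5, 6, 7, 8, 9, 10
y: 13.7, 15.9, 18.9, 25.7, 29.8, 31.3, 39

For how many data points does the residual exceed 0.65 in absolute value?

x=4: ŷ = -4.5 + 4.2·4 = 12.3; r = 13.7 − 12.3 = 1.4
x=5: ŷ = -4.5 + 4.2·5 = 16.5; r = 15.9 − 16.5 = -0.6
x=6: ŷ = -4.5 + 4.2·6 = 20.7; r = 18.9 − 20.7 = -1.8
x=7: ŷ = -4.5 + 4.2·7 = 24.9; r = 25.7 − 24.9 = 0.8
x=8: ŷ = -4.5 + 4.2·8 = 29.1; r = 29.8 − 29.1 = 0.7
x=9: ŷ = -4.5 + 4.2·9 = 33.3; r = 31.3 − 33.3 = -2
x=10: ŷ = -4.5 + 4.2·10 = 37.5; r = 39 − 37.5 = 1.5
|r| > 0.65: x=4 (|r|=1.4), x=6 (|r|=1.8), x=7 (|r|=0.8), x=8 (|r|=0.7), x=9 (|r|=2), x=10 (|r|=1.5) → 6

6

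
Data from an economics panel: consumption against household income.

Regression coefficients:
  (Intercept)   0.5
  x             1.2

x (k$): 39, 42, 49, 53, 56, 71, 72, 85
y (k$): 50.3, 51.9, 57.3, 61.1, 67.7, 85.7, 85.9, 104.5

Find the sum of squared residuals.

x=39: ŷ = 0.5 + 1.2·39 = 47.3; e = 50.3 − 47.3 = 3
x=42: ŷ = 0.5 + 1.2·42 = 50.9; e = 51.9 − 50.9 = 1
x=49: ŷ = 0.5 + 1.2·49 = 59.3; e = 57.3 − 59.3 = -2
x=53: ŷ = 0.5 + 1.2·53 = 64.1; e = 61.1 − 64.1 = -3
x=56: ŷ = 0.5 + 1.2·56 = 67.7; e = 67.7 − 67.7 = 0
x=71: ŷ = 0.5 + 1.2·71 = 85.7; e = 85.7 − 85.7 = 0
x=72: ŷ = 0.5 + 1.2·72 = 86.9; e = 85.9 − 86.9 = -1
x=85: ŷ = 0.5 + 1.2·85 = 102.5; e = 104.5 − 102.5 = 2
SSE = 9 + 1 + 4 + 9 + 0 + 0 + 1 + 4 = 28

SSE = 28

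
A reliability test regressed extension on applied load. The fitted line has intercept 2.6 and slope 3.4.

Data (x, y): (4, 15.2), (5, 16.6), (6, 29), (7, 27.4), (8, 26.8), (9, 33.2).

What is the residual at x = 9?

ŷ = 2.6 + 3.4·9 = 33.2
e = 33.2 − 33.2 = 0

e = 0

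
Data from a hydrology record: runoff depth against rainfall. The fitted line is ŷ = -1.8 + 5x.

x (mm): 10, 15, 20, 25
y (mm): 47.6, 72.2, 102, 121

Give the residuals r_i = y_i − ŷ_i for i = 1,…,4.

x=10: ŷ = -1.8 + 5·10 = 48.2; r = 47.6 − 48.2 = -0.6
x=15: ŷ = -1.8 + 5·15 = 73.2; r = 72.2 − 73.2 = -1
x=20: ŷ = -1.8 + 5·20 = 98.2; r = 102 − 98.2 = 3.8
x=25: ŷ = -1.8 + 5·25 = 123.2; r = 121 − 123.2 = -2.2

-0.6, -1, 3.8, -2.2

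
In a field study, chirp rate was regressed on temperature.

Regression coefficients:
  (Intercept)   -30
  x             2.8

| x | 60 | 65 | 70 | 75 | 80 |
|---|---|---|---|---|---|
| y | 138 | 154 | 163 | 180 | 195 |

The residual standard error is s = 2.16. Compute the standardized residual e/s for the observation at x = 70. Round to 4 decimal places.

ŷ = -30 + 2.8·70 = 166
e = 163 − 166 = -3
e/s = -3 / 2.16 = -1.3889

-1.3889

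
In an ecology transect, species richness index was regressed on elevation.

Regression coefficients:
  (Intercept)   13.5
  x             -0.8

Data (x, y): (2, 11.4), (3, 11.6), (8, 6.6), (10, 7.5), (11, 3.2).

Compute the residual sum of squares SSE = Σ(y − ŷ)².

SSE = 7

x=2: ŷ = 13.5 − 0.8·2 = 11.9; r = 11.4 − 11.9 = -0.5
x=3: ŷ = 13.5 − 0.8·3 = 11.1; r = 11.6 − 11.1 = 0.5
x=8: ŷ = 13.5 − 0.8·8 = 7.1; r = 6.6 − 7.1 = -0.5
x=10: ŷ = 13.5 − 0.8·10 = 5.5; r = 7.5 − 5.5 = 2
x=11: ŷ = 13.5 − 0.8·11 = 4.7; r = 3.2 − 4.7 = -1.5
SSE = 0.25 + 0.25 + 0.25 + 4 + 2.25 = 7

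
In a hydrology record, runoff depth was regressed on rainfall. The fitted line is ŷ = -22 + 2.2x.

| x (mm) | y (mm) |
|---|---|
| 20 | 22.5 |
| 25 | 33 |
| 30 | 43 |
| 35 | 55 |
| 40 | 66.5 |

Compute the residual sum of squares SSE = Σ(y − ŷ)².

x=20: ŷ = -22 + 2.2·20 = 22; r = 22.5 − 22 = 0.5
x=25: ŷ = -22 + 2.2·25 = 33; r = 33 − 33 = 0
x=30: ŷ = -22 + 2.2·30 = 44; r = 43 − 44 = -1
x=35: ŷ = -22 + 2.2·35 = 55; r = 55 − 55 = 0
x=40: ŷ = -22 + 2.2·40 = 66; r = 66.5 − 66 = 0.5
SSE = 0.25 + 0 + 1 + 0 + 0.25 = 1.5

SSE = 1.5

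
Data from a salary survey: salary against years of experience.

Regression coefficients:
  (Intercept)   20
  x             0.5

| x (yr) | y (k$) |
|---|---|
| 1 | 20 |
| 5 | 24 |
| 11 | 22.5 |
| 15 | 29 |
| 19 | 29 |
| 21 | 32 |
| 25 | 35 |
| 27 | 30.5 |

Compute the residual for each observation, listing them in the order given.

-0.5, 1.5, -3, 1.5, -0.5, 1.5, 2.5, -3

x=1: ŷ = 20 + 0.5·1 = 20.5; e = 20 − 20.5 = -0.5
x=5: ŷ = 20 + 0.5·5 = 22.5; e = 24 − 22.5 = 1.5
x=11: ŷ = 20 + 0.5·11 = 25.5; e = 22.5 − 25.5 = -3
x=15: ŷ = 20 + 0.5·15 = 27.5; e = 29 − 27.5 = 1.5
x=19: ŷ = 20 + 0.5·19 = 29.5; e = 29 − 29.5 = -0.5
x=21: ŷ = 20 + 0.5·21 = 30.5; e = 32 − 30.5 = 1.5
x=25: ŷ = 20 + 0.5·25 = 32.5; e = 35 − 32.5 = 2.5
x=27: ŷ = 20 + 0.5·27 = 33.5; e = 30.5 − 33.5 = -3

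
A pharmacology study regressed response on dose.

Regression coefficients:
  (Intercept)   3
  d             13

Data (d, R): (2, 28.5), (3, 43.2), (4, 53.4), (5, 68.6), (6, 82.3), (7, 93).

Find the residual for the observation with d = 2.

ŷ = 3 + 13·2 = 29
e = 28.5 − 29 = -0.5

e = -0.5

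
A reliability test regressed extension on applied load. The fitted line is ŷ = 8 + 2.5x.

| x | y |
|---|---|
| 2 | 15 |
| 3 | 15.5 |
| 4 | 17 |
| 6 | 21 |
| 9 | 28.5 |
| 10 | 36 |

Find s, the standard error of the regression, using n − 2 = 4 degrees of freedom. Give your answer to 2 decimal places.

x=2: ŷ = 8 + 2.5·2 = 13; r = 15 − 13 = 2
x=3: ŷ = 8 + 2.5·3 = 15.5; r = 15.5 − 15.5 = 0
x=4: ŷ = 8 + 2.5·4 = 18; r = 17 − 18 = -1
x=6: ŷ = 8 + 2.5·6 = 23; r = 21 − 23 = -2
x=9: ŷ = 8 + 2.5·9 = 30.5; r = 28.5 − 30.5 = -2
x=10: ŷ = 8 + 2.5·10 = 33; r = 36 − 33 = 3
SSE = 4 + 0 + 1 + 4 + 4 + 9 = 22
s = √(22/4) = √5.5 ≈ 2.35

s = 2.35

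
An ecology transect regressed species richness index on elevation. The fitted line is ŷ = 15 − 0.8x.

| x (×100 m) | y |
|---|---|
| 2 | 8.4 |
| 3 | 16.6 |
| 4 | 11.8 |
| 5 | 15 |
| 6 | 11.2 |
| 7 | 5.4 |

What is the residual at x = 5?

ŷ = 15 − 0.8·5 = 11
e = 15 − 11 = 4

e = 4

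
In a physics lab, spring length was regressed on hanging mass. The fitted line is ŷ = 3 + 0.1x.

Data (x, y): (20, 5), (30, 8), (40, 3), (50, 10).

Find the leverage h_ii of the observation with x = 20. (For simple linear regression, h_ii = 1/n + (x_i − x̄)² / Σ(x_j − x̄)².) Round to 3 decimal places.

x̄ = (20 + 30 + 40 + 50)/4 = 35
Σ(x − x̄)² = 225 + 25 + 25 + 225 = 500
h = 1/4 + (-15)²/500 = 0.25 + 0.45 = 0.700

h = 0.700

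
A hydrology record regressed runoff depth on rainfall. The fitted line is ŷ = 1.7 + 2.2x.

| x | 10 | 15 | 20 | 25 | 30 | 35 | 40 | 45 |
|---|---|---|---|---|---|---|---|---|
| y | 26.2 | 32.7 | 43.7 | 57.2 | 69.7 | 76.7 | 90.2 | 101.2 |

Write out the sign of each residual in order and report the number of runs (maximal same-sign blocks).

5 runs

x=10: ŷ = 1.7 + 2.2·10 = 23.7; e = 26.2 − 23.7 = 2.5
x=15: ŷ = 1.7 + 2.2·15 = 34.7; e = 32.7 − 34.7 = -2
x=20: ŷ = 1.7 + 2.2·20 = 45.7; e = 43.7 − 45.7 = -2
x=25: ŷ = 1.7 + 2.2·25 = 56.7; e = 57.2 − 56.7 = 0.5
x=30: ŷ = 1.7 + 2.2·30 = 67.7; e = 69.7 − 67.7 = 2
x=35: ŷ = 1.7 + 2.2·35 = 78.7; e = 76.7 − 78.7 = -2
x=40: ŷ = 1.7 + 2.2·40 = 89.7; e = 90.2 − 89.7 = 0.5
x=45: ŷ = 1.7 + 2.2·45 = 100.7; e = 101.2 − 100.7 = 0.5
Signs: + − − + + − + +
Runs: +×1, −×2, +×2, −×1, +×2 → 5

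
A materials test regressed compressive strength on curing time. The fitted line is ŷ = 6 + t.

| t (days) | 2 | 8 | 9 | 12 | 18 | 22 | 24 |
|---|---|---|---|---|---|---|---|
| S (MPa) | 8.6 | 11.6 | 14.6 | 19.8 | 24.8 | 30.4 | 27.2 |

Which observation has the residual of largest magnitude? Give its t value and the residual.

t=2: ŷ = 6 + 2 = 8; r = 8.6 − 8 = 0.6
t=8: ŷ = 6 + 8 = 14; r = 11.6 − 14 = -2.4
t=9: ŷ = 6 + 9 = 15; r = 14.6 − 15 = -0.4
t=12: ŷ = 6 + 12 = 18; r = 19.8 − 18 = 1.8
t=18: ŷ = 6 + 18 = 24; r = 24.8 − 24 = 0.8
t=22: ŷ = 6 + 22 = 28; r = 30.4 − 28 = 2.4
t=24: ŷ = 6 + 24 = 30; r = 27.2 − 30 = -2.8
Largest |r| is 2.8 at t = 24, residual -2.8.

t = 24, r = -2.8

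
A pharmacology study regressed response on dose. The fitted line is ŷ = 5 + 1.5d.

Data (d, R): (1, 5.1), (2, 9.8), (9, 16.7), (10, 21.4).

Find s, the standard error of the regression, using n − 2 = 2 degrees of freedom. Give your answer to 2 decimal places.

s = 2.28

d=1: ŷ = 5 + 1.5·1 = 6.5; e = 5.1 − 6.5 = -1.4
d=2: ŷ = 5 + 1.5·2 = 8; e = 9.8 − 8 = 1.8
d=9: ŷ = 5 + 1.5·9 = 18.5; e = 16.7 − 18.5 = -1.8
d=10: ŷ = 5 + 1.5·10 = 20; e = 21.4 − 20 = 1.4
SSE = 1.96 + 3.24 + 3.24 + 1.96 = 10.4
s = √(10.4/2) = √5.2 ≈ 2.28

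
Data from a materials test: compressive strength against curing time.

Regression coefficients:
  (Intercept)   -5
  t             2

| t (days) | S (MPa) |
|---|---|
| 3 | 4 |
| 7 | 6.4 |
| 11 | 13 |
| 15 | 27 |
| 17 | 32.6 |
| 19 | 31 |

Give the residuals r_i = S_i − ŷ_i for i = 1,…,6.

3, -2.6, -4, 2, 3.6, -2

t=3: ŷ = -5 + 2·3 = 1; r = 4 − 1 = 3
t=7: ŷ = -5 + 2·7 = 9; r = 6.4 − 9 = -2.6
t=11: ŷ = -5 + 2·11 = 17; r = 13 − 17 = -4
t=15: ŷ = -5 + 2·15 = 25; r = 27 − 25 = 2
t=17: ŷ = -5 + 2·17 = 29; r = 32.6 − 29 = 3.6
t=19: ŷ = -5 + 2·19 = 33; r = 31 − 33 = -2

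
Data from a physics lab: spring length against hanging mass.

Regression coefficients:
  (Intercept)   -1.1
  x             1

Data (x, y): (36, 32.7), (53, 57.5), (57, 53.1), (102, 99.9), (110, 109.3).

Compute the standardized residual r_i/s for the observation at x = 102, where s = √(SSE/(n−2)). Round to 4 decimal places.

-0.2576

x=36: ŷ = -1.1 + 36 = 34.9; r = 32.7 − 34.9 = -2.2
x=53: ŷ = -1.1 + 53 = 51.9; r = 57.5 − 51.9 = 5.6
x=57: ŷ = -1.1 + 57 = 55.9; r = 53.1 − 55.9 = -2.8
x=102: ŷ = -1.1 + 102 = 100.9; r = 99.9 − 100.9 = -1
x=110: ŷ = -1.1 + 110 = 108.9; r = 109.3 − 108.9 = 0.4
SSE = 4.84 + 31.36 + 7.84 + 1 + 0.16 = 45.2
s = √(45.2/3) = 3.88158
r/s = -1 / 3.88158 = -0.2576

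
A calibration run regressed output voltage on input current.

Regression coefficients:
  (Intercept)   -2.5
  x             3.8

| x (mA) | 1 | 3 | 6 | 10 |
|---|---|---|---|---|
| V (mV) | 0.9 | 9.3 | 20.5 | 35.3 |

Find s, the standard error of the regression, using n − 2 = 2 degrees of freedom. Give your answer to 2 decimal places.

x=1: V̂ = -2.5 + 3.8·1 = 1.3; r = 0.9 − 1.3 = -0.4
x=3: V̂ = -2.5 + 3.8·3 = 8.9; r = 9.3 − 8.9 = 0.4
x=6: V̂ = -2.5 + 3.8·6 = 20.3; r = 20.5 − 20.3 = 0.2
x=10: V̂ = -2.5 + 3.8·10 = 35.5; r = 35.3 − 35.5 = -0.2
SSE = 0.16 + 0.16 + 0.04 + 0.04 = 0.4
s = √(0.4/2) = √0.2 ≈ 0.45

s = 0.45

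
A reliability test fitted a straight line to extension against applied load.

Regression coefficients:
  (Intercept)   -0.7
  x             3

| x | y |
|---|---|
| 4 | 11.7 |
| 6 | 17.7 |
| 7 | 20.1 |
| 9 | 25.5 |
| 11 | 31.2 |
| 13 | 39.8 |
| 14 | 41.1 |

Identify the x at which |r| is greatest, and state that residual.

x=4: ŷ = -0.7 + 3·4 = 11.3; r = 11.7 − 11.3 = 0.4
x=6: ŷ = -0.7 + 3·6 = 17.3; r = 17.7 − 17.3 = 0.4
x=7: ŷ = -0.7 + 3·7 = 20.3; r = 20.1 − 20.3 = -0.2
x=9: ŷ = -0.7 + 3·9 = 26.3; r = 25.5 − 26.3 = -0.8
x=11: ŷ = -0.7 + 3·11 = 32.3; r = 31.2 − 32.3 = -1.1
x=13: ŷ = -0.7 + 3·13 = 38.3; r = 39.8 − 38.3 = 1.5
x=14: ŷ = -0.7 + 3·14 = 41.3; r = 41.1 − 41.3 = -0.2
Largest |r| is 1.5 at x = 13, residual 1.5.

x = 13, r = 1.5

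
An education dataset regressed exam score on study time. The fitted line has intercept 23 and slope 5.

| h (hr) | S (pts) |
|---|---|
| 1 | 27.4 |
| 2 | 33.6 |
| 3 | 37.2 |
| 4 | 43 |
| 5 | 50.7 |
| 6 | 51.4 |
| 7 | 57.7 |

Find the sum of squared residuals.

SSE = 11.3

h=1: ŷ = 23 + 5·1 = 28; e = 27.4 − 28 = -0.6
h=2: ŷ = 23 + 5·2 = 33; e = 33.6 − 33 = 0.6
h=3: ŷ = 23 + 5·3 = 38; e = 37.2 − 38 = -0.8
h=4: ŷ = 23 + 5·4 = 43; e = 43 − 43 = 0
h=5: ŷ = 23 + 5·5 = 48; e = 50.7 − 48 = 2.7
h=6: ŷ = 23 + 5·6 = 53; e = 51.4 − 53 = -1.6
h=7: ŷ = 23 + 5·7 = 58; e = 57.7 − 58 = -0.3
SSE = 0.36 + 0.36 + 0.64 + 0 + 7.29 + 2.56 + 0.09 = 11.3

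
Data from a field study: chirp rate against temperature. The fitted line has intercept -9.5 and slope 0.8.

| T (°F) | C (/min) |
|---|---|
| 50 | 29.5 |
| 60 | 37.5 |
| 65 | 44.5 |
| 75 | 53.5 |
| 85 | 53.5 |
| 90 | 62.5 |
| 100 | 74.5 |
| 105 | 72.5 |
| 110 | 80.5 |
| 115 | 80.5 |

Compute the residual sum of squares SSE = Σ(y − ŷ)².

T=50: ŷ = -9.5 + 0.8·50 = 30.5; r = 29.5 − 30.5 = -1
T=60: ŷ = -9.5 + 0.8·60 = 38.5; r = 37.5 − 38.5 = -1
T=65: ŷ = -9.5 + 0.8·65 = 42.5; r = 44.5 − 42.5 = 2
T=75: ŷ = -9.5 + 0.8·75 = 50.5; r = 53.5 − 50.5 = 3
T=85: ŷ = -9.5 + 0.8·85 = 58.5; r = 53.5 − 58.5 = -5
T=90: ŷ = -9.5 + 0.8·90 = 62.5; r = 62.5 − 62.5 = 0
T=100: ŷ = -9.5 + 0.8·100 = 70.5; r = 74.5 − 70.5 = 4
T=105: ŷ = -9.5 + 0.8·105 = 74.5; r = 72.5 − 74.5 = -2
T=110: ŷ = -9.5 + 0.8·110 = 78.5; r = 80.5 − 78.5 = 2
T=115: ŷ = -9.5 + 0.8·115 = 82.5; r = 80.5 − 82.5 = -2
SSE = 1 + 1 + 4 + 9 + 25 + 0 + 16 + 4 + 4 + 4 = 68

SSE = 68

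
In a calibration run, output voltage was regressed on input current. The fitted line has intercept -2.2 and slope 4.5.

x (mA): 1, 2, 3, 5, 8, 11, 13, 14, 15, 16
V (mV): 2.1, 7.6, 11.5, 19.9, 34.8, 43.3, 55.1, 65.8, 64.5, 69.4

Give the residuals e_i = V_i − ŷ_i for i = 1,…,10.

-0.2, 0.8, 0.2, -0.4, 1, -4, -1.2, 5, -0.8, -0.4

x=1: ŷ = -2.2 + 4.5·1 = 2.3; e = 2.1 − 2.3 = -0.2
x=2: ŷ = -2.2 + 4.5·2 = 6.8; e = 7.6 − 6.8 = 0.8
x=3: ŷ = -2.2 + 4.5·3 = 11.3; e = 11.5 − 11.3 = 0.2
x=5: ŷ = -2.2 + 4.5·5 = 20.3; e = 19.9 − 20.3 = -0.4
x=8: ŷ = -2.2 + 4.5·8 = 33.8; e = 34.8 − 33.8 = 1
x=11: ŷ = -2.2 + 4.5·11 = 47.3; e = 43.3 − 47.3 = -4
x=13: ŷ = -2.2 + 4.5·13 = 56.3; e = 55.1 − 56.3 = -1.2
x=14: ŷ = -2.2 + 4.5·14 = 60.8; e = 65.8 − 60.8 = 5
x=15: ŷ = -2.2 + 4.5·15 = 65.3; e = 64.5 − 65.3 = -0.8
x=16: ŷ = -2.2 + 4.5·16 = 69.8; e = 69.4 − 69.8 = -0.4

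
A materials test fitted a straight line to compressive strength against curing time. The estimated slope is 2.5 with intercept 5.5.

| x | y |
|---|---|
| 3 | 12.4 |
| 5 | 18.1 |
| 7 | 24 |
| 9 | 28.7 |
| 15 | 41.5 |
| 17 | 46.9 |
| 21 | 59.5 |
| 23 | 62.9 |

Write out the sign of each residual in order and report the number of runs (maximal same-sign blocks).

5 runs

x=3: ŷ = 5.5 + 2.5·3 = 13; r = 12.4 − 13 = -0.6
x=5: ŷ = 5.5 + 2.5·5 = 18; r = 18.1 − 18 = 0.1
x=7: ŷ = 5.5 + 2.5·7 = 23; r = 24 − 23 = 1
x=9: ŷ = 5.5 + 2.5·9 = 28; r = 28.7 − 28 = 0.7
x=15: ŷ = 5.5 + 2.5·15 = 43; r = 41.5 − 43 = -1.5
x=17: ŷ = 5.5 + 2.5·17 = 48; r = 46.9 − 48 = -1.1
x=21: ŷ = 5.5 + 2.5·21 = 58; r = 59.5 − 58 = 1.5
x=23: ŷ = 5.5 + 2.5·23 = 63; r = 62.9 − 63 = -0.1
Signs: − + + + − − + −
Runs: −×1, +×3, −×2, +×1, −×1 → 5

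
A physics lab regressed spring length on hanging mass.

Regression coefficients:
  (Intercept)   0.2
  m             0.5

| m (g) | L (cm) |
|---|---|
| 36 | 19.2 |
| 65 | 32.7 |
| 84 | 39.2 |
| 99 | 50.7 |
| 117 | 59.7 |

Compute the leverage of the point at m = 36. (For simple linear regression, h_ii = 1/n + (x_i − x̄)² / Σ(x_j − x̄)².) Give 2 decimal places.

m̄ = (36 + 65 + 84 + 99 + 117)/5 = 80.2
Σ(m − m̄)² = 1953.64 + 231.04 + 14.44 + 353.44 + 1354.24 = 3906.8
h = 1/5 + (-44.2)²/3906.8 = 0.2 + 0.500061 = 0.70

h = 0.70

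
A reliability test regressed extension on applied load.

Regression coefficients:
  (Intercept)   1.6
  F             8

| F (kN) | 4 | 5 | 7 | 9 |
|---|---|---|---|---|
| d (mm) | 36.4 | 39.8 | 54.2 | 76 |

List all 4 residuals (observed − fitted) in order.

F=4: ŷ = 1.6 + 8·4 = 33.6; e = 36.4 − 33.6 = 2.8
F=5: ŷ = 1.6 + 8·5 = 41.6; e = 39.8 − 41.6 = -1.8
F=7: ŷ = 1.6 + 8·7 = 57.6; e = 54.2 − 57.6 = -3.4
F=9: ŷ = 1.6 + 8·9 = 73.6; e = 76 − 73.6 = 2.4

2.8, -1.8, -3.4, 2.4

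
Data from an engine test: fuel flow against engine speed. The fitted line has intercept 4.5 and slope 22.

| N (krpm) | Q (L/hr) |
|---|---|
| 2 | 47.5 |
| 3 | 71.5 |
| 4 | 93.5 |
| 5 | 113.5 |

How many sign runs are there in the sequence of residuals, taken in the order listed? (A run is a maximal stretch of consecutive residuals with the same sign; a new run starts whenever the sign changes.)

3 runs

N=2: Q̂ = 4.5 + 22·2 = 48.5; e = 47.5 − 48.5 = -1
N=3: Q̂ = 4.5 + 22·3 = 70.5; e = 71.5 − 70.5 = 1
N=4: Q̂ = 4.5 + 22·4 = 92.5; e = 93.5 − 92.5 = 1
N=5: Q̂ = 4.5 + 22·5 = 114.5; e = 113.5 − 114.5 = -1
Signs: − + + −
Runs: −×1, +×2, −×1 → 3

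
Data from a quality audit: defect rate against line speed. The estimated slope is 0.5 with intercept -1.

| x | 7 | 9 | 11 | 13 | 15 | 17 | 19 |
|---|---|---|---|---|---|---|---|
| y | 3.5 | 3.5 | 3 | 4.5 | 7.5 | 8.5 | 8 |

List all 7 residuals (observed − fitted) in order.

x=7: ŷ = -1 + 0.5·7 = 2.5; r = 3.5 − 2.5 = 1
x=9: ŷ = -1 + 0.5·9 = 3.5; r = 3.5 − 3.5 = 0
x=11: ŷ = -1 + 0.5·11 = 4.5; r = 3 − 4.5 = -1.5
x=13: ŷ = -1 + 0.5·13 = 5.5; r = 4.5 − 5.5 = -1
x=15: ŷ = -1 + 0.5·15 = 6.5; r = 7.5 − 6.5 = 1
x=17: ŷ = -1 + 0.5·17 = 7.5; r = 8.5 − 7.5 = 1
x=19: ŷ = -1 + 0.5·19 = 8.5; r = 8 − 8.5 = -0.5

1, 0, -1.5, -1, 1, 1, -0.5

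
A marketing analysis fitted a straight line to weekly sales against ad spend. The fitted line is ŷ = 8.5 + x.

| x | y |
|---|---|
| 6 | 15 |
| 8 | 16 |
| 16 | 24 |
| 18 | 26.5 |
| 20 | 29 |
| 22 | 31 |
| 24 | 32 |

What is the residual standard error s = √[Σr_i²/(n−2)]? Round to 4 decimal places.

s = 0.5477

x=6: ŷ = 8.5 + 6 = 14.5; r = 15 − 14.5 = 0.5
x=8: ŷ = 8.5 + 8 = 16.5; r = 16 − 16.5 = -0.5
x=16: ŷ = 8.5 + 16 = 24.5; r = 24 − 24.5 = -0.5
x=18: ŷ = 8.5 + 18 = 26.5; r = 26.5 − 26.5 = 0
x=20: ŷ = 8.5 + 20 = 28.5; r = 29 − 28.5 = 0.5
x=22: ŷ = 8.5 + 22 = 30.5; r = 31 − 30.5 = 0.5
x=24: ŷ = 8.5 + 24 = 32.5; r = 32 − 32.5 = -0.5
SSE = 0.25 + 0.25 + 0.25 + 0 + 0.25 + 0.25 + 0.25 = 1.5
s = √(1.5/5) = √0.3 ≈ 0.5477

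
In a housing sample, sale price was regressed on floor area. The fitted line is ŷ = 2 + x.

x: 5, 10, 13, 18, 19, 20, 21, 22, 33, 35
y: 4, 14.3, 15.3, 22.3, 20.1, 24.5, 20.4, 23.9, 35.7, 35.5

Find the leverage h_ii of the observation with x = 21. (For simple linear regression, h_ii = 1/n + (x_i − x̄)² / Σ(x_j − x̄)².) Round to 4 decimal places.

x̄ = (5 + 10 + 13 + 18 + 19 + 20 + 21 + 22 + 33 + 35)/10 = 19.6
Σ(x − x̄)² = 213.16 + 92.16 + 43.56 + 2.56 + 0.36 + 0.16 + 1.96 + 5.76 + 179.56 + 237.16 = 776.4
h = 1/10 + (1.4)²/776.4 = 0.1 + 0.00252447 = 0.1025

h = 0.1025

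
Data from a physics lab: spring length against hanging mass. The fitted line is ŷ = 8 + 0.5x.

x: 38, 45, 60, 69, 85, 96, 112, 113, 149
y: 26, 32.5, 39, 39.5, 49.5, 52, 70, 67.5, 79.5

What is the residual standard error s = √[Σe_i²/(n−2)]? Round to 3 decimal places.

x=38: ŷ = 8 + 0.5·38 = 27; e = 26 − 27 = -1
x=45: ŷ = 8 + 0.5·45 = 30.5; e = 32.5 − 30.5 = 2
x=60: ŷ = 8 + 0.5·60 = 38; e = 39 − 38 = 1
x=69: ŷ = 8 + 0.5·69 = 42.5; e = 39.5 − 42.5 = -3
x=85: ŷ = 8 + 0.5·85 = 50.5; e = 49.5 − 50.5 = -1
x=96: ŷ = 8 + 0.5·96 = 56; e = 52 − 56 = -4
x=112: ŷ = 8 + 0.5·112 = 64; e = 70 − 64 = 6
x=113: ŷ = 8 + 0.5·113 = 64.5; e = 67.5 − 64.5 = 3
x=149: ŷ = 8 + 0.5·149 = 82.5; e = 79.5 − 82.5 = -3
SSE = 1 + 4 + 1 + 9 + 1 + 16 + 36 + 9 + 9 = 86
s = √(86/7) = √12.2857 ≈ 3.505

s = 3.505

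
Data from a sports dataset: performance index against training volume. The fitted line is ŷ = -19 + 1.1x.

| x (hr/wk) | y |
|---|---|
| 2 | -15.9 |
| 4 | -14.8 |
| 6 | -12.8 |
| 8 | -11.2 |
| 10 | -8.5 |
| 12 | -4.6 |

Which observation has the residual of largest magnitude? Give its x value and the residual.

x=2: ŷ = -19 + 1.1·2 = -16.8; e = -15.9 − (-16.8) = 0.9
x=4: ŷ = -19 + 1.1·4 = -14.6; e = -14.8 − (-14.6) = -0.2
x=6: ŷ = -19 + 1.1·6 = -12.4; e = -12.8 − (-12.4) = -0.4
x=8: ŷ = -19 + 1.1·8 = -10.2; e = -11.2 − (-10.2) = -1
x=10: ŷ = -19 + 1.1·10 = -8; e = -8.5 − (-8) = -0.5
x=12: ŷ = -19 + 1.1·12 = -5.8; e = -4.6 − (-5.8) = 1.2
Largest |e| is 1.2 at x = 12, residual 1.2.

x = 12, e = 1.2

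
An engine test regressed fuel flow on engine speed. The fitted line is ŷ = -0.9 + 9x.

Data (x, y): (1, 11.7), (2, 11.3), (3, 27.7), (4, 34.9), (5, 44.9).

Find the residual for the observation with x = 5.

ŷ = -0.9 + 9·5 = 44.1
e = 44.9 − 44.1 = 0.8

e = 0.8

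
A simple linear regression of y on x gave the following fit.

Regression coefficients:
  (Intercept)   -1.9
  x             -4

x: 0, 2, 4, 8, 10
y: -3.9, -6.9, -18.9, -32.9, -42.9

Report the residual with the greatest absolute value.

e = 3

x=0: ŷ = -1.9 − 4·0 = -1.9; e = -3.9 − (-1.9) = -2
x=2: ŷ = -1.9 − 4·2 = -9.9; e = -6.9 − (-9.9) = 3
x=4: ŷ = -1.9 − 4·4 = -17.9; e = -18.9 − (-17.9) = -1
x=8: ŷ = -1.9 − 4·8 = -33.9; e = -32.9 − (-33.9) = 1
x=10: ŷ = -1.9 − 4·10 = -41.9; e = -42.9 − (-41.9) = -1
Largest |e| is 3 at x = 2, residual 3.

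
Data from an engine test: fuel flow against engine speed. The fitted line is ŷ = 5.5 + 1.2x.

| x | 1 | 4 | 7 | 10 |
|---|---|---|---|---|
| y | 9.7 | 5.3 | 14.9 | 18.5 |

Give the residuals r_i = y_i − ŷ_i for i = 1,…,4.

3, -5, 1, 1

x=1: ŷ = 5.5 + 1.2·1 = 6.7; r = 9.7 − 6.7 = 3
x=4: ŷ = 5.5 + 1.2·4 = 10.3; r = 5.3 − 10.3 = -5
x=7: ŷ = 5.5 + 1.2·7 = 13.9; r = 14.9 − 13.9 = 1
x=10: ŷ = 5.5 + 1.2·10 = 17.5; r = 18.5 − 17.5 = 1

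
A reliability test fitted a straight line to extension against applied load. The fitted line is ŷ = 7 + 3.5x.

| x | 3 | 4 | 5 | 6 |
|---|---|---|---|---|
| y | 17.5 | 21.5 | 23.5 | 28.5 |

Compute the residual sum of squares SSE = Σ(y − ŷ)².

SSE = 1.5

x=3: ŷ = 7 + 3.5·3 = 17.5; r = 17.5 − 17.5 = 0
x=4: ŷ = 7 + 3.5·4 = 21; r = 21.5 − 21 = 0.5
x=5: ŷ = 7 + 3.5·5 = 24.5; r = 23.5 − 24.5 = -1
x=6: ŷ = 7 + 3.5·6 = 28; r = 28.5 − 28 = 0.5
SSE = 0 + 0.25 + 1 + 0.25 = 1.5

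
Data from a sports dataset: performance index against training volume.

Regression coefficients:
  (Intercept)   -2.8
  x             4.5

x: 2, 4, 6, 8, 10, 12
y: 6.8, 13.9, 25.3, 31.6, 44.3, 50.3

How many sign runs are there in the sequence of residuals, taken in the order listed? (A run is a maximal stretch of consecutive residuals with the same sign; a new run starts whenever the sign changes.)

6 runs

x=2: ŷ = -2.8 + 4.5·2 = 6.2; r = 6.8 − 6.2 = 0.6
x=4: ŷ = -2.8 + 4.5·4 = 15.2; r = 13.9 − 15.2 = -1.3
x=6: ŷ = -2.8 + 4.5·6 = 24.2; r = 25.3 − 24.2 = 1.1
x=8: ŷ = -2.8 + 4.5·8 = 33.2; r = 31.6 − 33.2 = -1.6
x=10: ŷ = -2.8 + 4.5·10 = 42.2; r = 44.3 − 42.2 = 2.1
x=12: ŷ = -2.8 + 4.5·12 = 51.2; r = 50.3 − 51.2 = -0.9
Signs: + − + − + −
Runs: +×1, −×1, +×1, −×1, +×1, −×1 → 6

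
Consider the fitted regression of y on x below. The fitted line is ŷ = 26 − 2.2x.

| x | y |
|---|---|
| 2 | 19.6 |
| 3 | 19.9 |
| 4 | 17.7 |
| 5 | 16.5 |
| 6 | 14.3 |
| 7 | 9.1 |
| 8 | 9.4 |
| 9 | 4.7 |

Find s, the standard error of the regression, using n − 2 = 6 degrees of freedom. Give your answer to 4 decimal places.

x=2: ŷ = 26 − 2.2·2 = 21.6; e = 19.6 − 21.6 = -2
x=3: ŷ = 26 − 2.2·3 = 19.4; e = 19.9 − 19.4 = 0.5
x=4: ŷ = 26 − 2.2·4 = 17.2; e = 17.7 − 17.2 = 0.5
x=5: ŷ = 26 − 2.2·5 = 15; e = 16.5 − 15 = 1.5
x=6: ŷ = 26 − 2.2·6 = 12.8; e = 14.3 − 12.8 = 1.5
x=7: ŷ = 26 − 2.2·7 = 10.6; e = 9.1 − 10.6 = -1.5
x=8: ŷ = 26 − 2.2·8 = 8.4; e = 9.4 − 8.4 = 1
x=9: ŷ = 26 − 2.2·9 = 6.2; e = 4.7 − 6.2 = -1.5
SSE = 4 + 0.25 + 0.25 + 2.25 + 2.25 + 2.25 + 1 + 2.25 = 14.5
s = √(14.5/6) = √2.41667 ≈ 1.5546

s = 1.5546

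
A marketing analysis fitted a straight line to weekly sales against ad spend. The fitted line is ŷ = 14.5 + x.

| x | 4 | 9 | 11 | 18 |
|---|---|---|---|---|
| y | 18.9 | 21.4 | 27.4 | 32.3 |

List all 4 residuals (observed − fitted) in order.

0.4, -2.1, 1.9, -0.2

x=4: ŷ = 14.5 + 4 = 18.5; r = 18.9 − 18.5 = 0.4
x=9: ŷ = 14.5 + 9 = 23.5; r = 21.4 − 23.5 = -2.1
x=11: ŷ = 14.5 + 11 = 25.5; r = 27.4 − 25.5 = 1.9
x=18: ŷ = 14.5 + 18 = 32.5; r = 32.3 − 32.5 = -0.2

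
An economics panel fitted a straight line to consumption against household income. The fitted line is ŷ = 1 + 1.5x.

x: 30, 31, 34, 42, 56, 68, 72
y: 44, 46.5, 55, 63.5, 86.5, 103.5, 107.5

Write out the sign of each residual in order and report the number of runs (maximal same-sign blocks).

5 runs

x=30: ŷ = 1 + 1.5·30 = 46; r = 44 − 46 = -2
x=31: ŷ = 1 + 1.5·31 = 47.5; r = 46.5 − 47.5 = -1
x=34: ŷ = 1 + 1.5·34 = 52; r = 55 − 52 = 3
x=42: ŷ = 1 + 1.5·42 = 64; r = 63.5 − 64 = -0.5
x=56: ŷ = 1 + 1.5·56 = 85; r = 86.5 − 85 = 1.5
x=68: ŷ = 1 + 1.5·68 = 103; r = 103.5 − 103 = 0.5
x=72: ŷ = 1 + 1.5·72 = 109; r = 107.5 − 109 = -1.5
Signs: − − + − + + −
Runs: −×2, +×1, −×1, +×2, −×1 → 5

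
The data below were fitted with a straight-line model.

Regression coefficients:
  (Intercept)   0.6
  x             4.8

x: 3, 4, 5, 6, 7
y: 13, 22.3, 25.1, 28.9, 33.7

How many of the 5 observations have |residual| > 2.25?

x=3: ŷ = 0.6 + 4.8·3 = 15; e = 13 − 15 = -2
x=4: ŷ = 0.6 + 4.8·4 = 19.8; e = 22.3 − 19.8 = 2.5
x=5: ŷ = 0.6 + 4.8·5 = 24.6; e = 25.1 − 24.6 = 0.5
x=6: ŷ = 0.6 + 4.8·6 = 29.4; e = 28.9 − 29.4 = -0.5
x=7: ŷ = 0.6 + 4.8·7 = 34.2; e = 33.7 − 34.2 = -0.5
|e| > 2.25: x=4 (|e|=2.5) → 1

1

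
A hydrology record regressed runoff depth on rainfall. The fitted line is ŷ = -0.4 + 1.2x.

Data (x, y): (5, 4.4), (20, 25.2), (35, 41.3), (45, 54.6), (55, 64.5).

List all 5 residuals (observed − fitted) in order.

-1.2, 1.6, -0.3, 1, -1.1

x=5: ŷ = -0.4 + 1.2·5 = 5.6; e = 4.4 − 5.6 = -1.2
x=20: ŷ = -0.4 + 1.2·20 = 23.6; e = 25.2 − 23.6 = 1.6
x=35: ŷ = -0.4 + 1.2·35 = 41.6; e = 41.3 − 41.6 = -0.3
x=45: ŷ = -0.4 + 1.2·45 = 53.6; e = 54.6 − 53.6 = 1
x=55: ŷ = -0.4 + 1.2·55 = 65.6; e = 64.5 − 65.6 = -1.1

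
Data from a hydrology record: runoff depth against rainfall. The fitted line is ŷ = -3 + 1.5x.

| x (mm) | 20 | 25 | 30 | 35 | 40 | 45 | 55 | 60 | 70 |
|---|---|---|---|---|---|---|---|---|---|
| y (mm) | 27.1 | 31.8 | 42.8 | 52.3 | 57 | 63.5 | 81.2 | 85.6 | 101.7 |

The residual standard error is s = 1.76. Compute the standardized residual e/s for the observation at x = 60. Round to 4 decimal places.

-0.7955

ŷ = -3 + 1.5·60 = 87
e = 85.6 − 87 = -1.4
e/s = -1.4 / 1.76 = -0.7955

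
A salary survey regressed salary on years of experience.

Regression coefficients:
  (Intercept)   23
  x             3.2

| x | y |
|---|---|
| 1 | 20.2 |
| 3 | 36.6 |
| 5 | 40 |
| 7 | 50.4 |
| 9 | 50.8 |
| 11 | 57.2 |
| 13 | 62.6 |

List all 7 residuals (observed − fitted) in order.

-6, 4, 1, 5, -1, -1, -2

x=1: ŷ = 23 + 3.2·1 = 26.2; r = 20.2 − 26.2 = -6
x=3: ŷ = 23 + 3.2·3 = 32.6; r = 36.6 − 32.6 = 4
x=5: ŷ = 23 + 3.2·5 = 39; r = 40 − 39 = 1
x=7: ŷ = 23 + 3.2·7 = 45.4; r = 50.4 − 45.4 = 5
x=9: ŷ = 23 + 3.2·9 = 51.8; r = 50.8 − 51.8 = -1
x=11: ŷ = 23 + 3.2·11 = 58.2; r = 57.2 − 58.2 = -1
x=13: ŷ = 23 + 3.2·13 = 64.6; r = 62.6 − 64.6 = -2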